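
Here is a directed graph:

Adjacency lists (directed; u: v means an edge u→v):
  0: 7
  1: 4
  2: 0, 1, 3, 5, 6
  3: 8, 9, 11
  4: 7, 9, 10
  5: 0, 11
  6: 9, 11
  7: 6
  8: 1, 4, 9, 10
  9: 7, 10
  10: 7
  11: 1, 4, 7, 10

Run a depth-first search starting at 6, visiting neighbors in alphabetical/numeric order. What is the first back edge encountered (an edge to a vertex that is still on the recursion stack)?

7->6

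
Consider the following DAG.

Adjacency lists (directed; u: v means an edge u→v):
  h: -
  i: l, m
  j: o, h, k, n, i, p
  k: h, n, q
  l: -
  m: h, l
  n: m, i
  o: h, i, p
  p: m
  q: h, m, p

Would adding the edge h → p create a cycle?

Yes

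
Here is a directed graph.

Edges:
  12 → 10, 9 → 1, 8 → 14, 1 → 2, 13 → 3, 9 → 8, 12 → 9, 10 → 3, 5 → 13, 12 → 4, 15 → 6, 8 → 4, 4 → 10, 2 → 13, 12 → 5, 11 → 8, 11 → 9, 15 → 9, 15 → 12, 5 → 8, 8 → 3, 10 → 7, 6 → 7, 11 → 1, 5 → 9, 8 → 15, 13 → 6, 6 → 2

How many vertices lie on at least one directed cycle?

A vertex is on a directed cycle iff it belongs to a strongly connected component of size ≥ 2 (or has a self-loop).
The vertices on cycles are {2, 5, 6, 8, 9, 12, 13, 15} — 8 in total.

8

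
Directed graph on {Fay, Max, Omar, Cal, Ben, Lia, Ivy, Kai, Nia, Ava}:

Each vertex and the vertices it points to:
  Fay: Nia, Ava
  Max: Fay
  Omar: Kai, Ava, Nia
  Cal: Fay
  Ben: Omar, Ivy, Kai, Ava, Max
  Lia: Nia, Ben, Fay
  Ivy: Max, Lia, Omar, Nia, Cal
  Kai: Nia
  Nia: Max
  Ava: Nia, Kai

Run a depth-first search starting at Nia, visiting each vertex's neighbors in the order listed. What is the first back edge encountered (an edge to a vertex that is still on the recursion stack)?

DFS from Nia (visiting each vertex's neighbors in the order listed); mark gray on enter, black on exit:
Nia gray
  Max gray
    Fay gray
      Fay→Nia: Nia is gray → back edge
First back edge: Fay → Nia.

Fay→Nia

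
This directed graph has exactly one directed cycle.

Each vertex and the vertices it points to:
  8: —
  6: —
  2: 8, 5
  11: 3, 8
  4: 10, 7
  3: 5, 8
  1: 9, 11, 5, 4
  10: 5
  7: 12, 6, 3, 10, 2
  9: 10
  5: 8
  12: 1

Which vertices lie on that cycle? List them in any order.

DFS with gray/black marking from 1:
1 gray
  9 gray
    10 gray
      5 gray
        8 gray
        8 black
      5 black
    10 black
  9 black
  11 gray
    3 gray
      3→5: 5 black — skip
      3→8: 8 black — skip
    3 black
    11→8: 8 black — skip
  11 black
  1→5: 5 black — skip
  4 gray
    4→10: 10 black — skip
    7 gray
      12 gray
        12→1: 1 is gray → back edge
Back edge closes the cycle 1 → 4 → 7 → 12 → 1; its vertices are {1, 4, 7, 12}.

1, 4, 7, 12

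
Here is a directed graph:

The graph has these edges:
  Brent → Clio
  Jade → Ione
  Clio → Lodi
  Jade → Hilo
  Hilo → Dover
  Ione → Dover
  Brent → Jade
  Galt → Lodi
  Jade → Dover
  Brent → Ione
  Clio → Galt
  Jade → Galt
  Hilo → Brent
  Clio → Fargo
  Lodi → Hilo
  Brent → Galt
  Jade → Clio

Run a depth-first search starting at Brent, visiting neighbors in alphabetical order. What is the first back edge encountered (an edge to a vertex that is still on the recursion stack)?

Hilo->Brent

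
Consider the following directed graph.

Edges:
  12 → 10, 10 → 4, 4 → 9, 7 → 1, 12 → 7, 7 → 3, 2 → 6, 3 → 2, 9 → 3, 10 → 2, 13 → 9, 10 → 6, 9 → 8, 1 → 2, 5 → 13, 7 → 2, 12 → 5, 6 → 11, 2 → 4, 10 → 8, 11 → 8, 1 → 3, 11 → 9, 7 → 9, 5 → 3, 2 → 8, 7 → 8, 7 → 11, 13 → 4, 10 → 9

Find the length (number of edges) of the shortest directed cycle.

4

For each vertex v, BFS finds the shortest path from v back to v.
The shortest such closed walk is 3 → 2 → 4 → 9 → 3, length 4.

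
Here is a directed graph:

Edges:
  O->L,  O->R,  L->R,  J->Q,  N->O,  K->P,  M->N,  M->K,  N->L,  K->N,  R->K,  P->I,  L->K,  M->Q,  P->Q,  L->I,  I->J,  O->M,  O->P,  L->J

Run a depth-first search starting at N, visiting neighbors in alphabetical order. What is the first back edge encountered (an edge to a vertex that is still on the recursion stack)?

DFS from N (visiting neighbors in alphabetical order); mark gray on enter, black on exit:
N gray
  L gray
    I gray
      J gray
        Q gray
        Q black
      J black
    I black
    L→J: J black — skip
    K gray
      K→N: N is gray → back edge
First back edge: K → N.

K->N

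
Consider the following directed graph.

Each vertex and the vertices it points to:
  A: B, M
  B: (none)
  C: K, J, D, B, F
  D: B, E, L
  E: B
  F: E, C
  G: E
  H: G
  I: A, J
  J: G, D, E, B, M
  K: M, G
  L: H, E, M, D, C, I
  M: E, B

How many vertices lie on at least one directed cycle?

A vertex is on a directed cycle iff it belongs to a strongly connected component of size ≥ 2 (or has a self-loop).
The vertices on cycles are {C, D, F, I, J, L} — 6 in total.

6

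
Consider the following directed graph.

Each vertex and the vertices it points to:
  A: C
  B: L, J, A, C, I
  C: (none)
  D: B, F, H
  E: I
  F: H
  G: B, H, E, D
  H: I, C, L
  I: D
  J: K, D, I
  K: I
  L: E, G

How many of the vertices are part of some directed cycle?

10

A vertex is on a directed cycle iff it belongs to a strongly connected component of size ≥ 2 (or has a self-loop).
The vertices on cycles are {B, D, E, F, G, H, I, J, K, L} — 10 in total.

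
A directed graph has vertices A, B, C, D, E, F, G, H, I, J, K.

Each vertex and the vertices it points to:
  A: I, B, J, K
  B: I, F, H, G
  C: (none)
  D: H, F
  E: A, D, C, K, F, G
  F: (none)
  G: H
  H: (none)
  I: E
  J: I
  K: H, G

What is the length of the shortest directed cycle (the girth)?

For each vertex v, BFS finds the shortest path from v back to v.
The shortest such closed walk is A → I → E → A, length 3.

3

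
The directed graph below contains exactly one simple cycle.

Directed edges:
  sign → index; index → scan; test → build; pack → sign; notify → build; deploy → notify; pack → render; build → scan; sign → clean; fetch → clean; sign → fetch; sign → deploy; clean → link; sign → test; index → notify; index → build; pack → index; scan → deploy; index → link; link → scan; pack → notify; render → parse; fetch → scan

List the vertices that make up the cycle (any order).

DFS with gray/black marking from deploy:
deploy gray
  notify gray
    build gray
      scan gray
        scan→deploy: deploy is gray → back edge
Back edge closes the cycle deploy → notify → build → scan → deploy; its vertices are {scan, build, deploy, notify}.

scan, build, deploy, notify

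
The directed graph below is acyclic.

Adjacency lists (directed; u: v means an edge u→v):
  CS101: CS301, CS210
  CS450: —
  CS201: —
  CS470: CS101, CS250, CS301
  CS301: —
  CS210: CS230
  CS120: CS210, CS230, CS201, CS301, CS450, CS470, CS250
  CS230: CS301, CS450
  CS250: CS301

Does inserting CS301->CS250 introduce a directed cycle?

Adding CS301→CS250 creates a cycle iff CS250 can already reach CS301.
Path from CS250: CS250 → CS301.
So CS250 → … → CS301 → CS250 is a cycle.

Yes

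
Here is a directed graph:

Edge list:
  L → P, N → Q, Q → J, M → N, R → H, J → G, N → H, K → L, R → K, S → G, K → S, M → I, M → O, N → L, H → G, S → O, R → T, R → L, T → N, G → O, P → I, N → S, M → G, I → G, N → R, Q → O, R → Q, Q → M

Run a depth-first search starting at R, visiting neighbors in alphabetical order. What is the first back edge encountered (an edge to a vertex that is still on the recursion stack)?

N→Q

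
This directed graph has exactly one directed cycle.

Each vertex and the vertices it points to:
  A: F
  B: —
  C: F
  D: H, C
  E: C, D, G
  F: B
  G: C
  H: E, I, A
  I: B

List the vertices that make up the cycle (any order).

DFS with gray/black marking from H:
H gray
  E gray
    C gray
      F gray
        B gray
        B black
      F black
    C black
    D gray
      D→H: H is gray → back edge
Back edge closes the cycle H → E → D → H; its vertices are {D, E, H}.

D, E, H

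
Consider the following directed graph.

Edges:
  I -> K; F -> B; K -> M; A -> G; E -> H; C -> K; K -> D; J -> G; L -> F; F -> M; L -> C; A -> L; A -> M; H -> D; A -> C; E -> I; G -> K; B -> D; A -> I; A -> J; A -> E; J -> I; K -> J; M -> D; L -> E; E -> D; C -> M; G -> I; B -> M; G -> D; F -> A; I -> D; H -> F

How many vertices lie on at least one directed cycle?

9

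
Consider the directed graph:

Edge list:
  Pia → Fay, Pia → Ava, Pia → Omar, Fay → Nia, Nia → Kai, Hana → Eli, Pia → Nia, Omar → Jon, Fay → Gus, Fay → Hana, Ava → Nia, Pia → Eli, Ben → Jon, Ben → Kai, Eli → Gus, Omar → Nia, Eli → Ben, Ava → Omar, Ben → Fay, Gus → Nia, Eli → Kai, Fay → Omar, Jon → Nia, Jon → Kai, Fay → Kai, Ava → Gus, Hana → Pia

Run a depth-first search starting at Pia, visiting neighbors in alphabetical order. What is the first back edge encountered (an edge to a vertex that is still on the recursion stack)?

DFS from Pia (visiting neighbors in alphabetical order); mark gray on enter, black on exit:
Pia gray
  Ava gray
    Gus gray
      Nia gray
        Kai gray
        Kai black
      Nia black
    Gus black
    Ava→Nia: Nia black — skip
    Omar gray
      Jon gray
        Jon→Kai: Kai black — skip
        Jon→Nia: Nia black — skip
      Jon black
      Omar→Nia: Nia black — skip
    Omar black
  Ava black
  Eli gray
    Ben gray
      Fay gray
        Fay→Gus: Gus black — skip
        Hana gray
          Hana→Eli: Eli is gray → back edge
First back edge: Hana → Eli.

Hana->Eli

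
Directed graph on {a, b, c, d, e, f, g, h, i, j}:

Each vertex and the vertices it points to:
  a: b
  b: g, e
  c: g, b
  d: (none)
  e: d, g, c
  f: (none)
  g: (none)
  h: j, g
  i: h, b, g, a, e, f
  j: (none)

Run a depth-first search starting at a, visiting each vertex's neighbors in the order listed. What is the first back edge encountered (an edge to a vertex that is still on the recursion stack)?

c->b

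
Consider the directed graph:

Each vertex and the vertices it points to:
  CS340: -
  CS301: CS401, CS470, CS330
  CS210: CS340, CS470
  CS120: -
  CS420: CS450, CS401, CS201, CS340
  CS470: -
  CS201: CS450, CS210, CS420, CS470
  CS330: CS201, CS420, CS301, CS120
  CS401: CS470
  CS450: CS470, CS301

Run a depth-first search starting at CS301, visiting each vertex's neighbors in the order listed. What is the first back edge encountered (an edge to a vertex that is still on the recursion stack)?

CS450→CS301

DFS from CS301 (visiting each vertex's neighbors in the order listed); mark gray on enter, black on exit:
CS301 gray
  CS401 gray
    CS470 gray
    CS470 black
  CS401 black
  CS301→CS470: CS470 black — skip
  CS330 gray
    CS201 gray
      CS450 gray
        CS450→CS470: CS470 black — skip
        CS450→CS301: CS301 is gray → back edge
First back edge: CS450 → CS301.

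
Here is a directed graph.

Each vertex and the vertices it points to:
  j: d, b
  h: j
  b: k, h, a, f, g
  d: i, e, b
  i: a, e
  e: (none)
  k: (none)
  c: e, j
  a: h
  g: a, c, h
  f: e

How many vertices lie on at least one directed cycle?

8

A vertex is on a directed cycle iff it belongs to a strongly connected component of size ≥ 2 (or has a self-loop).
The vertices on cycles are {a, b, c, d, g, h, i, j} — 8 in total.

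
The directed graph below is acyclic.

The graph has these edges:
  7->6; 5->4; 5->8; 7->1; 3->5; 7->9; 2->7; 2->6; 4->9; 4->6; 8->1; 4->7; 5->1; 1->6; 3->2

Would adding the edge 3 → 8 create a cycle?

Adding 3→8 creates a cycle iff 8 can already reach 3.
Explore from 8: no path reaches 3. The graph stays acyclic.

No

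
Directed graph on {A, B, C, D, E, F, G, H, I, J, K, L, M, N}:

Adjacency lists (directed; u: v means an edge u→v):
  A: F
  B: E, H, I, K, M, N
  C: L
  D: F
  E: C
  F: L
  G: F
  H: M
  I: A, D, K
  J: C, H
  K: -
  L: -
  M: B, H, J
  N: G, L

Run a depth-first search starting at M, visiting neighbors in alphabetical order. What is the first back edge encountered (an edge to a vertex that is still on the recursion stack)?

H→M

DFS from M (visiting neighbors in alphabetical order); mark gray on enter, black on exit:
M gray
  B gray
    E gray
      C gray
        L gray
        L black
      C black
    E black
    H gray
      H→M: M is gray → back edge
First back edge: H → M.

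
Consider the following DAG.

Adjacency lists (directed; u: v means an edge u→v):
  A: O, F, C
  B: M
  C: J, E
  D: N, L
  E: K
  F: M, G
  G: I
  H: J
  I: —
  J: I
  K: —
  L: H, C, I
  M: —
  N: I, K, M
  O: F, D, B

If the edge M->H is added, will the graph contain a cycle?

No

Adding M→H creates a cycle iff H can already reach M.
Explore from H: no path reaches M. The graph stays acyclic.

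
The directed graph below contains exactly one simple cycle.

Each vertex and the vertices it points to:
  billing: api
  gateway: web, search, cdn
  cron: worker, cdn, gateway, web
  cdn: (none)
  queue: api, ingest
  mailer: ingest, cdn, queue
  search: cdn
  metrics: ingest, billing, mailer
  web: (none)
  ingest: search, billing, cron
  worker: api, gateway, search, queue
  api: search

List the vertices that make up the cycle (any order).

cron, queue, ingest, worker

DFS with gray/black marking from queue:
queue gray
  api gray
    search gray
      cdn gray
      cdn black
    search black
  api black
  ingest gray
    ingest→search: search black — skip
    billing gray
      billing→api: api black — skip
    billing black
    cron gray
      worker gray
        worker→api: api black — skip
        gateway gray
          web gray
          web black
          gateway→search: search black — skip
          gateway→cdn: cdn black — skip
        gateway black
        worker→search: search black — skip
        worker→queue: queue is gray → back edge
Back edge closes the cycle queue → ingest → cron → worker → queue; its vertices are {cron, queue, ingest, worker}.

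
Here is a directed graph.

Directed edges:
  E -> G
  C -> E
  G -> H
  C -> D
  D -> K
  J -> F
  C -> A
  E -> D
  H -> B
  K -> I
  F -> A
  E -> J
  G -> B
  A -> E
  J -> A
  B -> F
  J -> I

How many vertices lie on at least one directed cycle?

A vertex is on a directed cycle iff it belongs to a strongly connected component of size ≥ 2 (or has a self-loop).
The vertices on cycles are {A, B, E, F, G, H, J} — 7 in total.

7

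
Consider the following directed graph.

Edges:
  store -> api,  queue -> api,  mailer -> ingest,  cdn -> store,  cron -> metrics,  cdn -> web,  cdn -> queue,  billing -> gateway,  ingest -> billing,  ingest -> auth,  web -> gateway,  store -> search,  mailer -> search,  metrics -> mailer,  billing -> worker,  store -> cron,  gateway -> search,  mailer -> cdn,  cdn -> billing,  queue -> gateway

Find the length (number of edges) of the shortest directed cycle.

5

For each vertex v, BFS finds the shortest path from v back to v.
The shortest such closed walk is mailer → cdn → store → cron → metrics → mailer, length 5.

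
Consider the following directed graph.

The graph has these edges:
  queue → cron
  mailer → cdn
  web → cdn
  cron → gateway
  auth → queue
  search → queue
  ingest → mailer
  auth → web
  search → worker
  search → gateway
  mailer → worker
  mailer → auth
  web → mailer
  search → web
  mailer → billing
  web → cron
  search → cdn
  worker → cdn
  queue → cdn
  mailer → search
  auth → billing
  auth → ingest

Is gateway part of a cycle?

gateway lies on a cycle iff there is a path from gateway back to itself.
Exploring from gateway, it never reaches itself; equivalently, its strongly connected component is a singleton.

No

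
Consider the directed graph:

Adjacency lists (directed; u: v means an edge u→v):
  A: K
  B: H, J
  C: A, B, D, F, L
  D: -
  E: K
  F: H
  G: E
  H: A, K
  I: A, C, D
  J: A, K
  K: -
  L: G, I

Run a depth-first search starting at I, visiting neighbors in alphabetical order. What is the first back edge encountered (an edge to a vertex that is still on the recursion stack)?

DFS from I (visiting neighbors in alphabetical order); mark gray on enter, black on exit:
I gray
  A gray
    K gray
    K black
  A black
  C gray
    C→A: A black — skip
    B gray
      H gray
        H→A: A black — skip
        H→K: K black — skip
      H black
      J gray
        J→A: A black — skip
        J→K: K black — skip
      J black
    B black
    D gray
    D black
    F gray
      F→H: H black — skip
    F black
    L gray
      G gray
        E gray
          E→K: K black — skip
        E black
      G black
      L→I: I is gray → back edge
First back edge: L → I.

L→I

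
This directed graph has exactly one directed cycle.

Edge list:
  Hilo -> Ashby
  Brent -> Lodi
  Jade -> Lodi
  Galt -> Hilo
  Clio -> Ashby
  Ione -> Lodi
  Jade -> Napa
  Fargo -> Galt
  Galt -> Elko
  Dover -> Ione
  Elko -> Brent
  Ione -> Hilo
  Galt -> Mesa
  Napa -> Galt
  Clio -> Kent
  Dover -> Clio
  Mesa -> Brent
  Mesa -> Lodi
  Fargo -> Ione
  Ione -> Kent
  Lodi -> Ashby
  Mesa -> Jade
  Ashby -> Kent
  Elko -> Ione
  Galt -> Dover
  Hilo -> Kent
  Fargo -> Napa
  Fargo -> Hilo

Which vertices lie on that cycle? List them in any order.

Galt, Jade, Mesa, Napa

DFS with gray/black marking from Galt:
Galt gray
  Mesa gray
    Brent gray
      Lodi gray
        Ashby gray
          Kent gray
          Kent black
        Ashby black
      Lodi black
    Brent black
    Mesa→Lodi: Lodi black — skip
    Jade gray
      Napa gray
        Napa→Galt: Galt is gray → back edge
Back edge closes the cycle Galt → Mesa → Jade → Napa → Galt; its vertices are {Galt, Jade, Mesa, Napa}.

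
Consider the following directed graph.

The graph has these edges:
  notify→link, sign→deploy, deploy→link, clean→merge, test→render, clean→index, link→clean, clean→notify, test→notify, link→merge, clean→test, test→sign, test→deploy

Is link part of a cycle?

Yes

link is on a cycle iff link can reach itself via ≥1 edge.
link → clean → notify → link — yes.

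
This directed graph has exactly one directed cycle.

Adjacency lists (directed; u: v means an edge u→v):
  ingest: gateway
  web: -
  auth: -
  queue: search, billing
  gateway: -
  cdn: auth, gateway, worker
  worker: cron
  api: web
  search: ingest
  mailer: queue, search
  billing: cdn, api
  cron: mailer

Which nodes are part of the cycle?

cdn, cron, queue, mailer, worker, billing

DFS with gray/black marking from mailer:
mailer gray
  queue gray
    search gray
      ingest gray
        gateway gray
        gateway black
      ingest black
    search black
    billing gray
      cdn gray
        auth gray
        auth black
        cdn→gateway: gateway black — skip
        worker gray
          cron gray
            cron→mailer: mailer is gray → back edge
Back edge closes the cycle mailer → queue → billing → cdn → worker → cron → mailer; its vertices are {cdn, cron, queue, mailer, worker, billing}.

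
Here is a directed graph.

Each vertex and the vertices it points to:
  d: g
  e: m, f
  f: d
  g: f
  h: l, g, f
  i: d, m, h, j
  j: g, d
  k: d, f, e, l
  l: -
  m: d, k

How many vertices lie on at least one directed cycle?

6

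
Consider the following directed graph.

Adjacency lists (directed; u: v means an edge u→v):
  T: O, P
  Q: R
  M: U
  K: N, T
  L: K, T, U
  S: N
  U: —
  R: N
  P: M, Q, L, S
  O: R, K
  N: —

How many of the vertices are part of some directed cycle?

5

A vertex is on a directed cycle iff it belongs to a strongly connected component of size ≥ 2 (or has a self-loop).
The vertices on cycles are {K, L, O, P, T} — 5 in total.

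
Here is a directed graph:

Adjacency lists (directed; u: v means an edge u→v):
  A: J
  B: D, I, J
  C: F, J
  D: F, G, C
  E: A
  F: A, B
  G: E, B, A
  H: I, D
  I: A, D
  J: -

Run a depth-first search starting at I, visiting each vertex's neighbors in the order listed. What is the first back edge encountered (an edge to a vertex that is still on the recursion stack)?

DFS from I (visiting each vertex's neighbors in the order listed); mark gray on enter, black on exit:
I gray
  A gray
    J gray
    J black
  A black
  D gray
    F gray
      F→A: A black — skip
      B gray
        B→D: D is gray → back edge
First back edge: B → D.

B->D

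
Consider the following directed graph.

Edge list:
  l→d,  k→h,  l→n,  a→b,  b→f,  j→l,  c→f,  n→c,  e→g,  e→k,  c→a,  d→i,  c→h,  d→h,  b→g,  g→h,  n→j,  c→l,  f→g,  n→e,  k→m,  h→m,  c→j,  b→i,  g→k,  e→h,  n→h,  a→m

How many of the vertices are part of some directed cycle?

4

A vertex is on a directed cycle iff it belongs to a strongly connected component of size ≥ 2 (or has a self-loop).
The vertices on cycles are {c, j, l, n} — 4 in total.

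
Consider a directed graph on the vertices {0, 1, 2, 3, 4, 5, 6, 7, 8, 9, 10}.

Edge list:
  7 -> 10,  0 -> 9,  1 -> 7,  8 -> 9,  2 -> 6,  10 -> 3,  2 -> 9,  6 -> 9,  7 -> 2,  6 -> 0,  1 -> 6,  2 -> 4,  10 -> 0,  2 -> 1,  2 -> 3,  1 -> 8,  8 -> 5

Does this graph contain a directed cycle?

Yes

DFS with white/gray/black marking, starting from 4:
4 gray
4 black
0 gray
  9 gray
  9 black
0 black
1 gray
  7 gray
    2 gray
      2→9: 9 black — skip
      2→4: 4 black — skip
      3 gray
      3 black
      6 gray
        6→9: 9 black — skip
        6→0: 0 black — skip
      6 black
      2→1: 1 is gray → back edge
Back edge found, so a cycle exists: 1 → 7 → 2 → 1.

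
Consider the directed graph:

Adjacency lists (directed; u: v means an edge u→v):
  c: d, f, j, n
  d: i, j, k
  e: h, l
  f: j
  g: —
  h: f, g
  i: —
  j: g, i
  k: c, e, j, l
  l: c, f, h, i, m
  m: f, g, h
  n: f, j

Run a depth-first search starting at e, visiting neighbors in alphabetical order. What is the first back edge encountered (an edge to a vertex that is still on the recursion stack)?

DFS from e (visiting neighbors in alphabetical order); mark gray on enter, black on exit:
e gray
  h gray
    f gray
      j gray
        g gray
        g black
        i gray
        i black
      j black
    f black
    h→g: g black — skip
  h black
  l gray
    c gray
      d gray
        d→i: i black — skip
        d→j: j black — skip
        k gray
          k→c: c is gray → back edge
First back edge: k → c.

k→c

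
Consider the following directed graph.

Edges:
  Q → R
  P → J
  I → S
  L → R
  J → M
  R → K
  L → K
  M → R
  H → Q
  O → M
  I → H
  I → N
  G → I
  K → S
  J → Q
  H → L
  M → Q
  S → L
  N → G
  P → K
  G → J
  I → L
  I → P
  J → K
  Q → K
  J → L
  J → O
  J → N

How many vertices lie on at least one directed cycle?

A vertex is on a directed cycle iff it belongs to a strongly connected component of size ≥ 2 (or has a self-loop).
The vertices on cycles are {G, I, J, K, L, N, P, R, S} — 9 in total.

9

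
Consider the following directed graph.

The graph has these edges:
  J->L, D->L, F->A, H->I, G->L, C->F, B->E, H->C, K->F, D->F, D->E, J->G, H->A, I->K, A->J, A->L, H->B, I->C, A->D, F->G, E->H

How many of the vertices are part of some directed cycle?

A vertex is on a directed cycle iff it belongs to a strongly connected component of size ≥ 2 (or has a self-loop).
The vertices on cycles are {A, B, C, D, E, F, H, I, K} — 9 in total.

9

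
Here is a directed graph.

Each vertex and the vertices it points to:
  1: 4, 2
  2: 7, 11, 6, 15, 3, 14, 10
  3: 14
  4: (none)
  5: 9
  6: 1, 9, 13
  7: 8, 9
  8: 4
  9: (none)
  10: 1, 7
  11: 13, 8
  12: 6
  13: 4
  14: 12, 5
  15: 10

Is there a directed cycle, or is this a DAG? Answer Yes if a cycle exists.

DFS with white/gray/black marking, starting from 14:
14 gray
  12 gray
    6 gray
      1 gray
        4 gray
        4 black
        2 gray
          7 gray
            8 gray
              8→4: 4 black — skip
            8 black
            9 gray
            9 black
          7 black
          11 gray
            13 gray
              13→4: 4 black — skip
            13 black
            11→8: 8 black — skip
          11 black
          2→6: 6 is gray → back edge
Back edge found, so a cycle exists: 6 → 1 → 2 → 6.

Yes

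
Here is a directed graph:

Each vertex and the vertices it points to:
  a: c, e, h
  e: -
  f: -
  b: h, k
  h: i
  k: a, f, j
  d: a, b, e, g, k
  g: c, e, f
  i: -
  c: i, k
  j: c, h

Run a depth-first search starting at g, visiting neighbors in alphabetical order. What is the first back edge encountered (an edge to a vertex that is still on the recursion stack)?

a→c

DFS from g (visiting neighbors in alphabetical order); mark gray on enter, black on exit:
g gray
  c gray
    i gray
    i black
    k gray
      a gray
        a→c: c is gray → back edge
First back edge: a → c.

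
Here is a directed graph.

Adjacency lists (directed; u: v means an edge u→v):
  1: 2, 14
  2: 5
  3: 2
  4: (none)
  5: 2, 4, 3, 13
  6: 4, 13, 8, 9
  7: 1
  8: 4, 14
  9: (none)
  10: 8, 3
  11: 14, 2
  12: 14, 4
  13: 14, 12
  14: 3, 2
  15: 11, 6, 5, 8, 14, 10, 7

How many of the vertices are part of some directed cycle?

A vertex is on a directed cycle iff it belongs to a strongly connected component of size ≥ 2 (or has a self-loop).
The vertices on cycles are {2, 3, 5, 12, 13, 14} — 6 in total.

6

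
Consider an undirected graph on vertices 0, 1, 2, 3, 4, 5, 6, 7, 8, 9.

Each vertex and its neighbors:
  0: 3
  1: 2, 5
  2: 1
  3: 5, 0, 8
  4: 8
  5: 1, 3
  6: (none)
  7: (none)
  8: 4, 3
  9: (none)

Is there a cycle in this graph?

No

DFS, tracking each vertex's parent; an edge to a visited non-parent vertex closes a cycle.
Start from 9:
visit 9 (parent –)
visit 0 (parent –)
  visit 3 (parent 0)
    visit 5 (parent 3)
      visit 1 (parent 5)
        visit 2 (parent 1)
          2–1: parent, skip
        1–5: parent, skip
      5–3: parent, skip
    3–0: parent, skip
    visit 8 (parent 3)
      visit 4 (parent 8)
        4–8: parent, skip
      8–3: parent, skip
visit 6 (parent –)
visit 7 (parent –)
No non-parent visited neighbor found — the graph is a forest.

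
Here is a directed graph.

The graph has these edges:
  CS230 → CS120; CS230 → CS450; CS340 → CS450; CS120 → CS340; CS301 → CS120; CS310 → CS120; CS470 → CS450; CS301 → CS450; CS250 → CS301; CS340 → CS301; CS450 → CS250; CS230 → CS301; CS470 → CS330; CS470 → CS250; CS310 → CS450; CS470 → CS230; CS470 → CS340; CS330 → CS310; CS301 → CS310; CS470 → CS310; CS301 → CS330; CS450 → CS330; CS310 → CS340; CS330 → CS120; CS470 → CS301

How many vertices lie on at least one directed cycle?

7

A vertex is on a directed cycle iff it belongs to a strongly connected component of size ≥ 2 (or has a self-loop).
The vertices on cycles are {CS120, CS250, CS301, CS310, CS330, CS340, CS450} — 7 in total.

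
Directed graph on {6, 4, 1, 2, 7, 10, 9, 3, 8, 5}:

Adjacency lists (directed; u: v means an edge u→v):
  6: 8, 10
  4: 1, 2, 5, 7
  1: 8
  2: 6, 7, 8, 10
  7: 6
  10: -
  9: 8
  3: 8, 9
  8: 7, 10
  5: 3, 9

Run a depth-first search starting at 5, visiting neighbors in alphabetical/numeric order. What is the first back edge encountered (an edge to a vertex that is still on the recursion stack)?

DFS from 5 (visiting neighbors in alphabetical/numeric order); mark gray on enter, black on exit:
5 gray
  3 gray
    8 gray
      7 gray
        6 gray
          6→8: 8 is gray → back edge
First back edge: 6 → 8.

6→8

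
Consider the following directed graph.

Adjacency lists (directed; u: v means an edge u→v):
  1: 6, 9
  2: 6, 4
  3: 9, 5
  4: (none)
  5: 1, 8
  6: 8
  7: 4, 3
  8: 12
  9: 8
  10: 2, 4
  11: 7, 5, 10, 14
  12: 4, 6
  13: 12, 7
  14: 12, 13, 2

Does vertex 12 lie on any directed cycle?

12 is on a cycle iff 12 can reach itself via ≥1 edge.
12 → 6 → 8 → 12 — yes.

Yes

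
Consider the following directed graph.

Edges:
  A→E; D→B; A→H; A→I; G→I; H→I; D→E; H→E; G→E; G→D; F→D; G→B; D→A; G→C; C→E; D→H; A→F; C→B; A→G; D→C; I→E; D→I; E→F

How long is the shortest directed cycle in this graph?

For each vertex v, BFS finds the shortest path from v back to v.
The shortest such closed walk is D → A → F → D, length 3.

3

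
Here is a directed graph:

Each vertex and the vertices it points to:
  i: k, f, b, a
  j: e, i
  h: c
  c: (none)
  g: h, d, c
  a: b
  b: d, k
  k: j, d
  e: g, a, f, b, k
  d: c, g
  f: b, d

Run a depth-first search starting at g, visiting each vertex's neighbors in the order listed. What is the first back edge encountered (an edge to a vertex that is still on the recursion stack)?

DFS from g (visiting each vertex's neighbors in the order listed); mark gray on enter, black on exit:
g gray
  h gray
    c gray
    c black
  h black
  d gray
    d→c: c black — skip
    d→g: g is gray → back edge
First back edge: d → g.

d->g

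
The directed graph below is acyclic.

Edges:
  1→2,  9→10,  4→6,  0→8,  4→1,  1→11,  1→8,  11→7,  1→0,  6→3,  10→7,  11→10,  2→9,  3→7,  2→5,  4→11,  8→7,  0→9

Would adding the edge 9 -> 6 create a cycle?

No

Adding 9→6 creates a cycle iff 6 can already reach 9.
Explore from 6: no path reaches 9. The graph stays acyclic.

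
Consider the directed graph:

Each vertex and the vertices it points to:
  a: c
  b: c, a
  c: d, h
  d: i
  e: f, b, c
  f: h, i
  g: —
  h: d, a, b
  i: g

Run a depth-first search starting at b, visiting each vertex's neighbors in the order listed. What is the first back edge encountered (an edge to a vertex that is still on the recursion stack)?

a->c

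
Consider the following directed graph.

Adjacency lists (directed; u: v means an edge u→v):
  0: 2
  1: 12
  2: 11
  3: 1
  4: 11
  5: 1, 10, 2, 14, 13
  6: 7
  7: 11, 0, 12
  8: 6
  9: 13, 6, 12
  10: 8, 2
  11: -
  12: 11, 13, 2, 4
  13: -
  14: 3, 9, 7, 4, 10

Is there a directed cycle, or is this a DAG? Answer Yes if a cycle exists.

DFS with white/gray/black marking, starting from 0:
0 gray
  2 gray
    11 gray
    11 black
  2 black
0 black
1 gray
  12 gray
    12→11: 11 black — skip
    13 gray
    13 black
    12→2: 2 black — skip
    4 gray
      4→11: 11 black — skip
    4 black
  12 black
1 black
3 gray
  3→1: 1 black — skip
3 black
5 gray
  5→1: 1 black — skip
  10 gray
    8 gray
      6 gray
        7 gray
          7→11: 11 black — skip
          7→0: 0 black — skip
          7→12: 12 black — skip
        7 black
      6 black
    8 black
    10→2: 2 black — skip
  10 black
  5→2: 2 black — skip
  14 gray
    14→3: 3 black — skip
    9 gray
      9→13: 13 black — skip
      9→6: 6 black — skip
      9→12: 12 black — skip
    9 black
    14→7: 7 black — skip
    14→4: 4 black — skip
    14→10: 10 black — skip
  14 black
  5→13: 13 black — skip
5 black
Every edge goes to a white or black vertex — no back edge, so the graph is acyclic.

No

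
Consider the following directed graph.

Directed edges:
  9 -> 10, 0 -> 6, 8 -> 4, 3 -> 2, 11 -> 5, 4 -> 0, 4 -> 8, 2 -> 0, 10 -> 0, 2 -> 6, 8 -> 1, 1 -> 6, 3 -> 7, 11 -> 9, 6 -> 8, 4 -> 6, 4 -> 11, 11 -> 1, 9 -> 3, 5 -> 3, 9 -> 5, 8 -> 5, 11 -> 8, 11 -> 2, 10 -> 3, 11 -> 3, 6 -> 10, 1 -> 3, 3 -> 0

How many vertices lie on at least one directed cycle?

A vertex is on a directed cycle iff it belongs to a strongly connected component of size ≥ 2 (or has a self-loop).
The vertices on cycles are {0, 1, 2, 3, 4, 5, 6, 8, 9, 10, 11} — 11 in total.

11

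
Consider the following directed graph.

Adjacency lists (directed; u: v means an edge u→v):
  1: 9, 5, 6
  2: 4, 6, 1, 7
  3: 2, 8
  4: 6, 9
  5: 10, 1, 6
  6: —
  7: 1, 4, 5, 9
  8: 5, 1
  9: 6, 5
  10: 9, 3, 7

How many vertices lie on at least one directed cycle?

A vertex is on a directed cycle iff it belongs to a strongly connected component of size ≥ 2 (or has a self-loop).
The vertices on cycles are {1, 2, 3, 4, 5, 7, 8, 9, 10} — 9 in total.

9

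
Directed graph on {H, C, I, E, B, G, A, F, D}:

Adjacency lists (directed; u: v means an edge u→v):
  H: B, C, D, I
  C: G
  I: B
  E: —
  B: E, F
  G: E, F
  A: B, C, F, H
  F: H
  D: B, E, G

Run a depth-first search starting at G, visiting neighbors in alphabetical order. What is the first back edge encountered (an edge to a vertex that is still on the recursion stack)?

B→F

DFS from G (visiting neighbors in alphabetical order); mark gray on enter, black on exit:
G gray
  E gray
  E black
  F gray
    H gray
      B gray
        B→E: E black — skip
        B→F: F is gray → back edge
First back edge: B → F.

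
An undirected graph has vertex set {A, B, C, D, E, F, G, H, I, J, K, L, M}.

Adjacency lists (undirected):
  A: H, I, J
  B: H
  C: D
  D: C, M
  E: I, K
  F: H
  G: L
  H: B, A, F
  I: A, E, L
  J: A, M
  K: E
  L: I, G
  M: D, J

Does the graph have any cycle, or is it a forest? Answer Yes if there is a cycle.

DFS, tracking each vertex's parent; an edge to a visited non-parent vertex closes a cycle.
Start from K:
visit K (parent –)
  visit E (parent K)
    visit I (parent E)
      visit A (parent I)
        visit H (parent A)
          visit B (parent H)
            B–H: parent, skip
          H–A: parent, skip
          visit F (parent H)
            F–H: parent, skip
        A–I: parent, skip
        visit J (parent A)
          J–A: parent, skip
          visit M (parent J)
            visit D (parent M)
              visit C (parent D)
                C–D: parent, skip
              D–M: parent, skip
            M–J: parent, skip
      I–E: parent, skip
      visit L (parent I)
        L–I: parent, skip
        visit G (parent L)
          G–L: parent, skip
    E–K: parent, skip
No non-parent visited neighbor found — the graph is a forest.

No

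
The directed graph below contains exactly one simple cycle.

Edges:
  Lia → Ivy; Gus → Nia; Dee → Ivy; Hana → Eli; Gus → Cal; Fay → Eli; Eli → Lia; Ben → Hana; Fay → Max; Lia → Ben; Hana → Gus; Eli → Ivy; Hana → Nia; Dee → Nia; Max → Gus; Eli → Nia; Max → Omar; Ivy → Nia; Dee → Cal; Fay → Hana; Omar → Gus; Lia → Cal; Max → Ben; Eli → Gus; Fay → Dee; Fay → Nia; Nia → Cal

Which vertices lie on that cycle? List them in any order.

Ben, Eli, Lia, Hana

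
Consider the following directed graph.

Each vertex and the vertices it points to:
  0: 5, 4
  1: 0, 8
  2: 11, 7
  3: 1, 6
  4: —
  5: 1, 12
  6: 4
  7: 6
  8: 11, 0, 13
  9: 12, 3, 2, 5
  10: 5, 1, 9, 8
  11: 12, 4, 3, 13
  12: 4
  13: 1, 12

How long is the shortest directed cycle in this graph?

For each vertex v, BFS finds the shortest path from v back to v.
The shortest such closed walk is 8 → 13 → 1 → 8, length 3.

3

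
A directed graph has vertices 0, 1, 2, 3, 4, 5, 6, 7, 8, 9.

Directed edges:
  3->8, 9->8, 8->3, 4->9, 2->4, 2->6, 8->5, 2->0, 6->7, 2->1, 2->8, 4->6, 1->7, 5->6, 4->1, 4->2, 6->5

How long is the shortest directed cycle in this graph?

For each vertex v, BFS finds the shortest path from v back to v.
The shortest such closed walk is 4 → 2 → 4, length 2.

2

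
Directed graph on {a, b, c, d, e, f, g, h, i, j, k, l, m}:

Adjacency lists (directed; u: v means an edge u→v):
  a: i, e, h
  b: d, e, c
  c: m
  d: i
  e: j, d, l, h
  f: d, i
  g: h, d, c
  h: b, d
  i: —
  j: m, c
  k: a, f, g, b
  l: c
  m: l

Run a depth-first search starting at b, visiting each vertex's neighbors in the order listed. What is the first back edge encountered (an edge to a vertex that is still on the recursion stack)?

c→m

DFS from b (visiting each vertex's neighbors in the order listed); mark gray on enter, black on exit:
b gray
  d gray
    i gray
    i black
  d black
  e gray
    j gray
      m gray
        l gray
          c gray
            c→m: m is gray → back edge
First back edge: c → m.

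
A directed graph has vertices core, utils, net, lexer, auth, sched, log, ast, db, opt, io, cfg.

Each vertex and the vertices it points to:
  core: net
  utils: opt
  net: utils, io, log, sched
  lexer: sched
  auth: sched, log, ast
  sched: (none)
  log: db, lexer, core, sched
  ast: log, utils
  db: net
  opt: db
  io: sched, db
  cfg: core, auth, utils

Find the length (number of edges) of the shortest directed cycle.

3

For each vertex v, BFS finds the shortest path from v back to v.
The shortest such closed walk is core → net → log → core, length 3.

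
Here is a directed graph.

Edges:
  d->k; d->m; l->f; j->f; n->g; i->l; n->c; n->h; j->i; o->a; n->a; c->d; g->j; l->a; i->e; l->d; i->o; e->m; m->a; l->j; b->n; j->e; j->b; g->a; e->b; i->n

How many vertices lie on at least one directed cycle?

7

A vertex is on a directed cycle iff it belongs to a strongly connected component of size ≥ 2 (or has a self-loop).
The vertices on cycles are {b, e, g, i, j, l, n} — 7 in total.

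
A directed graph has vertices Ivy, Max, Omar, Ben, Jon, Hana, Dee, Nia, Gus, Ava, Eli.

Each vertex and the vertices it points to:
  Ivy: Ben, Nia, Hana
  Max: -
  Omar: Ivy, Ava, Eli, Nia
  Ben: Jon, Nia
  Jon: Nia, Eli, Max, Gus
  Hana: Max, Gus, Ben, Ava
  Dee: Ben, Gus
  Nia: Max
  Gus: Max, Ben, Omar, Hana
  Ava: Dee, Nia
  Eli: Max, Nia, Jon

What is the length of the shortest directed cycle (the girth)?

For each vertex v, BFS finds the shortest path from v back to v.
The shortest such closed walk is Hana → Gus → Hana, length 2.

2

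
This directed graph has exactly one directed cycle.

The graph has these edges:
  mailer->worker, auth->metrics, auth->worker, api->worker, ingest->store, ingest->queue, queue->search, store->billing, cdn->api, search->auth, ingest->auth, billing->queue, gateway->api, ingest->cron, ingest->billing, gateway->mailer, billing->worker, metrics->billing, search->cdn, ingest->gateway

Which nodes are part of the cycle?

auth, queue, search, billing, metrics

DFS with gray/black marking from queue:
queue gray
  search gray
    cdn gray
      api gray
        worker gray
        worker black
      api black
    cdn black
    auth gray
      metrics gray
        billing gray
          billing→queue: queue is gray → back edge
Back edge closes the cycle queue → search → auth → metrics → billing → queue; its vertices are {auth, queue, search, billing, metrics}.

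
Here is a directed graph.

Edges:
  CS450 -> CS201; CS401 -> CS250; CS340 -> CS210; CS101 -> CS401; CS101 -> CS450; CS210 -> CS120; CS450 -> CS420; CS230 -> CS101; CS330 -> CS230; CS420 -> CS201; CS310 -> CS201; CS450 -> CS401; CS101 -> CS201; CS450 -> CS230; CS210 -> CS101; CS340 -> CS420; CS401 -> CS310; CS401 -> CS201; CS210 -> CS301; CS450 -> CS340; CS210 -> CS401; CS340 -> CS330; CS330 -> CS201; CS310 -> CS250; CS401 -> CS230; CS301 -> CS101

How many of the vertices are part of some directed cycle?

A vertex is on a directed cycle iff it belongs to a strongly connected component of size ≥ 2 (or has a self-loop).
The vertices on cycles are {CS101, CS210, CS230, CS301, CS330, CS340, CS401, CS450} — 8 in total.

8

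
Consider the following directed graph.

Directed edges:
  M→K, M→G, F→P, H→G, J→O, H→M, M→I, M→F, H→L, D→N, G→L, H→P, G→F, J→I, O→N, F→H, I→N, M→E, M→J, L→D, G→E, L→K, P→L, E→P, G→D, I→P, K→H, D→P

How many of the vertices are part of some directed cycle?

11

A vertex is on a directed cycle iff it belongs to a strongly connected component of size ≥ 2 (or has a self-loop).
The vertices on cycles are {D, E, F, G, H, I, J, K, L, M, P} — 11 in total.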